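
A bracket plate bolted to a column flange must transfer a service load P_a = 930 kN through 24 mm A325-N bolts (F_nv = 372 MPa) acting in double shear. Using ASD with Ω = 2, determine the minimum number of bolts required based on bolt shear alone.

6 bolts

A_b = π·24²/4 = 452.4 mm².
Per-bolt allowable strength R_n/Ω = 372 × 452.4 × 2 / 1000 / 2 = 168.3 kN.
n ≥ 930 / 168.3 = 5.526 → use 6 bolts.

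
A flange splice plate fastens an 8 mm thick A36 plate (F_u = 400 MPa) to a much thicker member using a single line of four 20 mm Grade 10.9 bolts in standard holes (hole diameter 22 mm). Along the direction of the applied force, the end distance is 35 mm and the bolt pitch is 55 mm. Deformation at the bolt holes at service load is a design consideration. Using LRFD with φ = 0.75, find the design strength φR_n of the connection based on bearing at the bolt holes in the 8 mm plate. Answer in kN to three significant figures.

354 kN

Per bolt r_n = 1.2 l_c t F_u ≤ 2.4 d t F_u; upper limit = 2.4 × 20 × 8 × 400 / 1000 = 153.6 kN.
Edge bolt: l_c = 35 − 22/2 = 24 mm → 1.2 × 24 × 8 × 400 / 1000 = 92.16 → r_n = 92.16 kN.
Interior bolts: l_c = 55 − 22 = 33 mm → 1.2 × 33 × 8 × 400 / 1000 = 126.7 → r_n = 126.7 kN.
R_n = 1 × 92.16 + 3 × 126.7 = 472.3 kN.
Design strength φR_n = 0.75 × 472.3 = 354 kN.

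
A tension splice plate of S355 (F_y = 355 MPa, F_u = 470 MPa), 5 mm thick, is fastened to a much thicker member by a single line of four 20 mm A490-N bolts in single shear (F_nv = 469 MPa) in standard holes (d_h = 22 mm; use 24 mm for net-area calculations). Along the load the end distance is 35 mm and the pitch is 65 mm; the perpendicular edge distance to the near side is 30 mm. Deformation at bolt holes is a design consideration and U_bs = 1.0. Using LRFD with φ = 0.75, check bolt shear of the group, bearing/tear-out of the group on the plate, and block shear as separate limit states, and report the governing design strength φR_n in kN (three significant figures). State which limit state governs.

186 kN (block shear governs)

Bolt shear: A_b = π·20²/4 = 314.2 mm²; R_n = 469 × 314.2 × 4 × 1 / 1000 = 589.4 kN → 0.75 × 589.4 = 442 kN.
Bearing: edge l_c = 24, r_n = 67.68 kN; interior l_c = 43, r_n = 112.8 kN; R_n = 67.68 + 3·112.8 = 406.1 kN → 305 kN.
Block shear: A_gv = 1150, A_nv = 730, A_nt = 90 mm²; R_n = min(0.6F_uA_nv, 0.6F_yA_gv) + U_bs·F_u·A_nt = 248.2 kN → 186 kN.
Block shear governs: 186 kN.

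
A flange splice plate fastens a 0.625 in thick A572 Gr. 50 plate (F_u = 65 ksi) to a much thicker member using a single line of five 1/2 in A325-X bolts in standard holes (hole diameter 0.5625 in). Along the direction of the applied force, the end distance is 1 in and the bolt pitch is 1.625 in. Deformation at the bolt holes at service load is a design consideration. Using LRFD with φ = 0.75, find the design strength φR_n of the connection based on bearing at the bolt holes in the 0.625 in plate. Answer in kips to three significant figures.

Per bolt r_n = 1.2 l_c t F_u ≤ 2.4 d t F_u; upper limit = 2.4 × 0.5 × 0.625 × 65 = 48.75 kips.
Edge bolt: l_c = 1 − 0.5625/2 = 0.7188 in → 1.2 × 0.7188 × 0.625 × 65 = 35.04 → r_n = 35.04 kips.
Interior bolts: l_c = 1.625 − 0.5625 = 1.062 in → 1.2 × 1.062 × 0.625 × 65 = 51.8 → r_n = 48.75 kips.
R_n = 1 × 35.04 + 4 × 48.75 = 230 kips.
Design strength φR_n = 0.75 × 230 = 173 kips.

173 kips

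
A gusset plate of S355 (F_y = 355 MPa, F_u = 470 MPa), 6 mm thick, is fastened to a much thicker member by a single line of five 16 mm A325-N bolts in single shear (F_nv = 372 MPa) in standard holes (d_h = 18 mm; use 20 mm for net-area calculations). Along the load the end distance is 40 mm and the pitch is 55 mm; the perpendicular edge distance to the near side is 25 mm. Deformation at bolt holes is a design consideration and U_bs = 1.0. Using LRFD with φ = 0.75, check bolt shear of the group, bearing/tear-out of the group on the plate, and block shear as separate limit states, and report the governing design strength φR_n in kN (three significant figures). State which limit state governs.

Bolt shear: A_b = π·16²/4 = 201.1 mm²; R_n = 372 × 201.1 × 5 × 1 / 1000 = 374 kN → 0.75 × 374 = 280 kN.
Bearing: edge l_c = 31, r_n = 104.9 kN; interior l_c = 37, r_n = 108.3 kN; R_n = 104.9 + 4·108.3 = 538.1 kN → 404 kN.
Block shear: A_gv = 1560, A_nv = 1020, A_nt = 90 mm²; R_n = min(0.6F_uA_nv, 0.6F_yA_gv) + U_bs·F_u·A_nt = 329.9 kN → 247 kN.
Block shear governs: 247 kN.

247 kN (block shear governs)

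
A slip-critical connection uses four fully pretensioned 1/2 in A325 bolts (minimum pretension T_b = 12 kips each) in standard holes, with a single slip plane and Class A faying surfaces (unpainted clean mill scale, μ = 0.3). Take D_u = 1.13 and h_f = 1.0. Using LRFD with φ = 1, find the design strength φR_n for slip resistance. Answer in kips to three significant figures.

16.3 kips

R_n = μ · D_u · h_f · T_b · n_s · n_b = 0.3 × 1.13 × 1.0 × 12 × 1 × 4 = 16.27 kips.
Design strength φR_n = 1 × 16.27 = 16.3 kips.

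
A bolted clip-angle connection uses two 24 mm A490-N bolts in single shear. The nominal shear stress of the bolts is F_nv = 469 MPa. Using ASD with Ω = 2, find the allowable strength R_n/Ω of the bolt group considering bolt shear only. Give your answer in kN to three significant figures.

A_b = π × 24² / 4 = 452.4 mm².
R_n = F_nv · A_b · n · n_s = 469 × 452.4 × 2 × 1 / 1000 = 424.3 kN.
Allowable strength R_n/Ω = 424.3 / 2 = 212 kN.

212 kN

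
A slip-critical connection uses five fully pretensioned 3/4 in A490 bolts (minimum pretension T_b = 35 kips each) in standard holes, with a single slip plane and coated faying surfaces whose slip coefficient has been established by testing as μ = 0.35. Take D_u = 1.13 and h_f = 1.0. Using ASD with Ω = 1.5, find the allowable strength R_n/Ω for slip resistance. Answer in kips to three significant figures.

R_n = μ · D_u · h_f · T_b · n_s · n_b = 0.35 × 1.13 × 1.0 × 35 × 1 × 5 = 69.21 kips.
Allowable strength R_n/Ω = 69.21 / 1.5 = 46.1 kips.

46.1 kips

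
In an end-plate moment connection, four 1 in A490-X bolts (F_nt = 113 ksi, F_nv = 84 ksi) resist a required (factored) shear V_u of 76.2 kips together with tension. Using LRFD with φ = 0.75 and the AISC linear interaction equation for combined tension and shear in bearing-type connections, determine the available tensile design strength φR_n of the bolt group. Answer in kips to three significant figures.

244 kips

A_b = π·1²/4 = 0.7854 in²; f_rv = 76.2 / (4 × 0.7854) = 24.26 ksi.
F'_nt = 1.3 F_nt − (F_nt / φF_nv) f_rv = 1.3·113 − (113/(0.75·84))·24.26 = 103.4 ksi, capped at F_nt → F'_nt = 103.4 ksi.
R_n = F'_nt · A_b · n = 103.4 × 0.7854 × 4 = 324.8 kips.
Design strength φR_n = 0.75 × 324.8 = 244 kips.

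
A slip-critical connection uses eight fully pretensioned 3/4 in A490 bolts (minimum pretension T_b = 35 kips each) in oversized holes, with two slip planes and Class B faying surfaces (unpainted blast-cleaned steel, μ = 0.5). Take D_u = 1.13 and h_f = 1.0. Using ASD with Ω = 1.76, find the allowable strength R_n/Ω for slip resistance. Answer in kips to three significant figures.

R_n = μ · D_u · h_f · T_b · n_s · n_b = 0.5 × 1.13 × 1.0 × 35 × 2 × 8 = 316.4 kips.
Allowable strength R_n/Ω = 316.4 / 1.76 = 180 kips.

180 kips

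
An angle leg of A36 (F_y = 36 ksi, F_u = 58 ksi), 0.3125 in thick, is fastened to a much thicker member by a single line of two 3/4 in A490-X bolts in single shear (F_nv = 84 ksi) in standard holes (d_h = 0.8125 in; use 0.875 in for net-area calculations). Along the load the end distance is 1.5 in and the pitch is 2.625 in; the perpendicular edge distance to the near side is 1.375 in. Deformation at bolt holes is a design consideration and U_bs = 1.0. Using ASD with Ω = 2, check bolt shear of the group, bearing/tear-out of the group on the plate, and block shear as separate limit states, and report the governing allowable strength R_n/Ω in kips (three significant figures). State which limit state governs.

22.4 kips (block shear governs)

Bolt shear: A_b = π·0.75²/4 = 0.4418 in²; R_n = 84 × 0.4418 × 2 × 1 = 74.22 kips → 74.22 / 2 = 37.1 kips.
Bearing: edge l_c = 1.094, r_n = 23.79 kips; interior l_c = 1.812, r_n = 32.62 kips; R_n = 23.79 + 1·32.62 = 56.41 kips → 28.2 kips.
Block shear: A_gv = 1.289, A_nv = 0.8789, A_nt = 0.293 in²; R_n = min(0.6F_uA_nv, 0.6F_yA_gv) + U_bs·F_u·A_nt = 44.84 kips → 22.4 kips.
Block shear governs: 22.4 kips.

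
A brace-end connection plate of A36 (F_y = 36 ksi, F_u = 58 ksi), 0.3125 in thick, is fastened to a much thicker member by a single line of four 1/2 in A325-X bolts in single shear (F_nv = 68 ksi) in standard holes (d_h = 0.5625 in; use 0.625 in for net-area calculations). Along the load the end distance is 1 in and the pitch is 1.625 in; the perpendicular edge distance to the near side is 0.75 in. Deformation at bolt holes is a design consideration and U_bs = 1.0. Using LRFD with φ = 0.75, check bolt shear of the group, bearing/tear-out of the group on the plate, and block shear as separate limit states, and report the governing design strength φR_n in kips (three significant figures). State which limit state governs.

Bolt shear: A_b = π·0.5²/4 = 0.1963 in²; R_n = 68 × 0.1963 × 4 × 1 = 53.41 kips → 0.75 × 53.41 = 40.1 kips.
Bearing: edge l_c = 0.7188, r_n = 15.63 kips; interior l_c = 1.062, r_n = 21.75 kips; R_n = 15.63 + 3·21.75 = 80.88 kips → 60.7 kips.
Block shear: A_gv = 1.836, A_nv = 1.152, A_nt = 0.1367 in²; R_n = min(0.6F_uA_nv, 0.6F_yA_gv) + U_bs·F_u·A_nt = 47.59 kips → 35.7 kips.
Block shear governs: 35.7 kips.

35.7 kips (block shear governs)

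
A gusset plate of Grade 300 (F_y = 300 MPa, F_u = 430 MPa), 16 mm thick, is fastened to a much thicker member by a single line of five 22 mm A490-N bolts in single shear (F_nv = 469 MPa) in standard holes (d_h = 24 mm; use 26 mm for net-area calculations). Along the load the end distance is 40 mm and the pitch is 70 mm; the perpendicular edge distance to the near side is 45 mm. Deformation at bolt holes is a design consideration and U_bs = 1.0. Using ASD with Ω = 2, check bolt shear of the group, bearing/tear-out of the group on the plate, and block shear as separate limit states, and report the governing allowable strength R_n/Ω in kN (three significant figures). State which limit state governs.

446 kN (bolt shear governs)

Bolt shear: A_b = π·22²/4 = 380.1 mm²; R_n = 469 × 380.1 × 5 × 1 / 1000 = 891.4 kN → 891.4 / 2 = 446 kN.
Bearing: edge l_c = 28, r_n = 231.2 kN; interior l_c = 46, r_n = 363.3 kN; R_n = 231.2 + 4·363.3 = 1684 kN → 842 kN.
Block shear: A_gv = 5120, A_nv = 3248, A_nt = 512 mm²; R_n = min(0.6F_uA_nv, 0.6F_yA_gv) + U_bs·F_u·A_nt = 1058 kN → 529 kN.
Bolt shear governs: 446 kN.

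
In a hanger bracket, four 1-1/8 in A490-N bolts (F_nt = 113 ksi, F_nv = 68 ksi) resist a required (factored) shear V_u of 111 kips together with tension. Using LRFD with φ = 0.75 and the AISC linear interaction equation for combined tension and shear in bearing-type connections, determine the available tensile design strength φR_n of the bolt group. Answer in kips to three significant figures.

254 kips

A_b = π·1.125²/4 = 0.994 in²; f_rv = 111 / (4 × 0.994) = 27.92 ksi.
F'_nt = 1.3 F_nt − (F_nt / φF_nv) f_rv = 1.3·113 − (113/(0.75·68))·27.92 = 85.04 ksi, capped at F_nt → F'_nt = 85.04 ksi.
R_n = F'_nt · A_b · n = 85.04 × 0.994 × 4 = 338.1 kips.
Design strength φR_n = 0.75 × 338.1 = 254 kips.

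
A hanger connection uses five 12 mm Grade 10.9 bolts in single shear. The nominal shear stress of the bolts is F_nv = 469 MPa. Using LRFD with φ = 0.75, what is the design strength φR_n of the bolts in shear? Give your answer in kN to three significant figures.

199 kN

A_b = π × 12² / 4 = 113.1 mm².
R_n = F_nv · A_b · n · n_s = 469 × 113.1 × 5 × 1 / 1000 = 265.2 kN.
Design strength φR_n = 0.75 × 265.2 = 199 kN.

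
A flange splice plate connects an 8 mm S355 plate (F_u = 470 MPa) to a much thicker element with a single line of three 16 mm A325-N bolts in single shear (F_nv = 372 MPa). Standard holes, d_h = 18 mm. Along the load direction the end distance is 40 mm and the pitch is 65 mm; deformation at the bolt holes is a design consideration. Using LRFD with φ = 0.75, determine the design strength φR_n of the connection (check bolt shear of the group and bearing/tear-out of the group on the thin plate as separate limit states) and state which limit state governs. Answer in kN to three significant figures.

Bolt shear: A_b = π·16²/4 = 201.1 mm²; R_n = 372 × 201.1 × 3 × 1 / 1000 = 224.4 kN → 0.75 × 224.4 = 168 kN.
Bearing (1.2 l_c t F_u ≤ 2.4 d t F_u): upper limit = 2.4·16·8·470 / 1000 = 144.4 kN.
  Edge l_c = 40 − 18/2 = 31 → r_n = 139.9 kN; interior l_c = 65 − 18 = 47 → r_n = 144.4 kN.
  R_n,bearing = 1·139.9 + 2·144.4 = 428.6 kN → 0.75 × 428.6 = 321 kN.
Bolt shear governs: 168 kN.

168 kN (bolt shear governs)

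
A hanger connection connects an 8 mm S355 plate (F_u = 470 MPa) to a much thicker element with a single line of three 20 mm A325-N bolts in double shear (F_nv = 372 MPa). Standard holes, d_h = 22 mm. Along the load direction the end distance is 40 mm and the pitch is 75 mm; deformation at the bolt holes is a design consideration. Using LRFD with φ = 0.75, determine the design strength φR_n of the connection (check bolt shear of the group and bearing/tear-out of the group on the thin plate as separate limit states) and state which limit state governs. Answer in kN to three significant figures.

Bolt shear: A_b = π·20²/4 = 314.2 mm²; R_n = 372 × 314.2 × 3 × 2 / 1000 = 701.2 kN → 0.75 × 701.2 = 526 kN.
Bearing (1.2 l_c t F_u ≤ 2.4 d t F_u): upper limit = 2.4·20·8·470 / 1000 = 180.5 kN.
  Edge l_c = 40 − 22/2 = 29 → r_n = 130.8 kN; interior l_c = 75 − 22 = 53 → r_n = 180.5 kN.
  R_n,bearing = 1·130.8 + 2·180.5 = 491.8 kN → 0.75 × 491.8 = 369 kN.
Bearing governs: 369 kN.

369 kN (bearing governs)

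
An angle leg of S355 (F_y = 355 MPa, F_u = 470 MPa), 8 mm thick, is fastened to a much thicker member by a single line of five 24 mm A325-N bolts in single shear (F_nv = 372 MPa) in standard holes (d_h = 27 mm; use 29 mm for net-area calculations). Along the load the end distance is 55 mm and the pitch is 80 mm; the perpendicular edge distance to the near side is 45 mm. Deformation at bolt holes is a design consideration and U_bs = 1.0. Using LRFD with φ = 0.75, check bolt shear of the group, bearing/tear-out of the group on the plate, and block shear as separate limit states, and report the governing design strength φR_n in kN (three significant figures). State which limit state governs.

Bolt shear: A_b = π·24²/4 = 452.4 mm²; R_n = 372 × 452.4 × 5 × 1 / 1000 = 841.4 kN → 0.75 × 841.4 = 631 kN.
Bearing: edge l_c = 41.5, r_n = 187.2 kN; interior l_c = 53, r_n = 216.6 kN; R_n = 187.2 + 4·216.6 = 1054 kN → 790 kN.
Block shear: A_gv = 3000, A_nv = 1956, A_nt = 244 mm²; R_n = min(0.6F_uA_nv, 0.6F_yA_gv) + U_bs·F_u·A_nt = 666.3 kN → 500 kN.
Block shear governs: 500 kN.

500 kN (block shear governs)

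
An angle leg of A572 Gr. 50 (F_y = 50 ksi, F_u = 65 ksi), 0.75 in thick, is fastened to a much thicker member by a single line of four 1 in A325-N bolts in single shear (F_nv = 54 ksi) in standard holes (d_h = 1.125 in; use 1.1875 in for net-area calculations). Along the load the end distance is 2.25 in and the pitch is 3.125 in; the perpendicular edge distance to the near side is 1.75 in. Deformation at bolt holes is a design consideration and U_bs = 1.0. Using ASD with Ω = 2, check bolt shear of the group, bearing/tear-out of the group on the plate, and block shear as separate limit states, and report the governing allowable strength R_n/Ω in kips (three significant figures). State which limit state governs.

84.8 kips (bolt shear governs)

Bolt shear: A_b = π·1²/4 = 0.7854 in²; R_n = 54 × 0.7854 × 4 × 1 = 169.6 kips → 169.6 / 2 = 84.8 kips.
Bearing: edge l_c = 1.688, r_n = 98.72 kips; interior l_c = 2, r_n = 117 kips; R_n = 98.72 + 3·117 = 449.7 kips → 225 kips.
Block shear: A_gv = 8.719, A_nv = 5.602, A_nt = 0.8672 in²; R_n = min(0.6F_uA_nv, 0.6F_yA_gv) + U_bs·F_u·A_nt = 274.8 kips → 137 kips.
Bolt shear governs: 84.8 kips.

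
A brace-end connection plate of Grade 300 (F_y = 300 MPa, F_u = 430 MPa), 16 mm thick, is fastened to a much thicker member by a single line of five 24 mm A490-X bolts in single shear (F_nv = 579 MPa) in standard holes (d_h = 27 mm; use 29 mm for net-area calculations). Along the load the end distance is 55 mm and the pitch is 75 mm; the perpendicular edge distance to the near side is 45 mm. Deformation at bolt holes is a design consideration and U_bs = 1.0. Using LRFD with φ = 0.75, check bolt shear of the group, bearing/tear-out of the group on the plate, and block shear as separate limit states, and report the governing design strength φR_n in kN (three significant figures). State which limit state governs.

852 kN (block shear governs)

Bolt shear: A_b = π·24²/4 = 452.4 mm²; R_n = 579 × 452.4 × 5 × 1 / 1000 = 1310 kN → 0.75 × 1310 = 982 kN.
Bearing: edge l_c = 41.5, r_n = 342.6 kN; interior l_c = 48, r_n = 396.3 kN; R_n = 342.6 + 4·396.3 = 1928 kN → 1450 kN.
Block shear: A_gv = 5680, A_nv = 3592, A_nt = 488 mm²; R_n = min(0.6F_uA_nv, 0.6F_yA_gv) + U_bs·F_u·A_nt = 1137 kN → 852 kN.
Block shear governs: 852 kN.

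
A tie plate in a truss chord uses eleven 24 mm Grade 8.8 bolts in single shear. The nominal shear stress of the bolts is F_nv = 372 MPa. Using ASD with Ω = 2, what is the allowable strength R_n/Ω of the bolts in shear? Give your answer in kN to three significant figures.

926 kN

A_b = π × 24² / 4 = 452.4 mm².
R_n = F_nv · A_b · n · n_s = 372 × 452.4 × 11 × 1 / 1000 = 1851 kN.
Allowable strength R_n/Ω = 1851 / 2 = 926 kN.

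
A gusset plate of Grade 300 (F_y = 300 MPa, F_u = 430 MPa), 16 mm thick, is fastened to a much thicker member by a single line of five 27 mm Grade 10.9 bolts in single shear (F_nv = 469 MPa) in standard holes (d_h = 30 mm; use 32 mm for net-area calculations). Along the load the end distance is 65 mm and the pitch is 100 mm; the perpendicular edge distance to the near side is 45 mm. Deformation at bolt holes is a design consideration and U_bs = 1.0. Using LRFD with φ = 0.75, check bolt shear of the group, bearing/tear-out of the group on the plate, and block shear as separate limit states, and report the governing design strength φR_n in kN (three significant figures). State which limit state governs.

1010 kN (bolt shear governs)

Bolt shear: A_b = π·27²/4 = 572.6 mm²; R_n = 469 × 572.6 × 5 × 1 / 1000 = 1343 kN → 0.75 × 1343 = 1010 kN.
Bearing: edge l_c = 50, r_n = 412.8 kN; interior l_c = 70, r_n = 445.8 kN; R_n = 412.8 + 4·445.8 = 2196 kN → 1650 kN.
Block shear: A_gv = 7440, A_nv = 5136, A_nt = 464 mm²; R_n = min(0.6F_uA_nv, 0.6F_yA_gv) + U_bs·F_u·A_nt = 1525 kN → 1140 kN.
Bolt shear governs: 1010 kN.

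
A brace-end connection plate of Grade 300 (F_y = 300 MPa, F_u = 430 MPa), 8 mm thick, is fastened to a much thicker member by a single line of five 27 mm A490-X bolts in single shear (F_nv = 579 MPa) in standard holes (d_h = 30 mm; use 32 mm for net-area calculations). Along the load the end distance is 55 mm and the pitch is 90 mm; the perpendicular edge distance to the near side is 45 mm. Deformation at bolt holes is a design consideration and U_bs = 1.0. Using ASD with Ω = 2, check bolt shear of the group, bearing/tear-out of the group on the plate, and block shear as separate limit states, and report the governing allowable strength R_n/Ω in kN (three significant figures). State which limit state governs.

Bolt shear: A_b = π·27²/4 = 572.6 mm²; R_n = 579 × 572.6 × 5 × 1 / 1000 = 1658 kN → 1658 / 2 = 829 kN.
Bearing: edge l_c = 40, r_n = 165.1 kN; interior l_c = 60, r_n = 222.9 kN; R_n = 165.1 + 4·222.9 = 1057 kN → 528 kN.
Block shear: A_gv = 3320, A_nv = 2168, A_nt = 232 mm²; R_n = min(0.6F_uA_nv, 0.6F_yA_gv) + U_bs·F_u·A_nt = 659.1 kN → 330 kN.
Block shear governs: 330 kN.

330 kN (block shear governs)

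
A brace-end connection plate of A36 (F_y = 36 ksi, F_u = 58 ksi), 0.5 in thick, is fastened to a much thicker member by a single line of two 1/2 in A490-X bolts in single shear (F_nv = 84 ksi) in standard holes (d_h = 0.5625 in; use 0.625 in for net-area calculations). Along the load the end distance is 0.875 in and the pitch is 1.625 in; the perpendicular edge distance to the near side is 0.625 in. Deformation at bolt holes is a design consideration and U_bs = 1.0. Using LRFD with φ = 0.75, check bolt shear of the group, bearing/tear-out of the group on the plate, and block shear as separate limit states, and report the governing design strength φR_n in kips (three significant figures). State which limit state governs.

24.7 kips (bolt shear governs)

Bolt shear: A_b = π·0.5²/4 = 0.1963 in²; R_n = 84 × 0.1963 × 2 × 1 = 32.99 kips → 0.75 × 32.99 = 24.7 kips.
Bearing: edge l_c = 0.5938, r_n = 20.66 kips; interior l_c = 1.062, r_n = 34.8 kips; R_n = 20.66 + 1·34.8 = 55.46 kips → 41.6 kips.
Block shear: A_gv = 1.25, A_nv = 0.7812, A_nt = 0.1562 in²; R_n = min(0.6F_uA_nv, 0.6F_yA_gv) + U_bs·F_u·A_nt = 36.06 kips → 27 kips.
Bolt shear governs: 24.7 kips.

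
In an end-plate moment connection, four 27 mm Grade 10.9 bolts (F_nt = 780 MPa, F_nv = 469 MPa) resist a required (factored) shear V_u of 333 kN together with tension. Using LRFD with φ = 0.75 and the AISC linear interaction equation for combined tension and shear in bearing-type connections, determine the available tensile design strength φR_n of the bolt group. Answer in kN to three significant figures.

1190 kN

A_b = π·27²/4 = 572.6 mm²; f_rv = 333 × 1000 / (4 × 572.6) = 145.4 MPa.
F'_nt = 1.3 F_nt − (F_nt / φF_nv) f_rv = 1.3·780 − (780/(0.75·469))·145.4 = 691.6 MPa, capped at F_nt → F'_nt = 691.6 MPa.
R_n = F'_nt · A_b · n = 691.6 × 572.6 × 4 / 1000 = 1584 kN.
Design strength φR_n = 0.75 × 1584 = 1190 kN.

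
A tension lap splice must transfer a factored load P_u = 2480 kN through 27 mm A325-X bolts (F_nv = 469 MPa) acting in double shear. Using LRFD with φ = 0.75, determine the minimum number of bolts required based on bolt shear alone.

A_b = π·27²/4 = 572.6 mm².
Per-bolt design strength φR_n = 0.75 × 469 × 572.6 × 2 / 1000 = 402.8 kN.
n ≥ 2480 / 402.8 = 6.157 → use 7 bolts.

7 bolts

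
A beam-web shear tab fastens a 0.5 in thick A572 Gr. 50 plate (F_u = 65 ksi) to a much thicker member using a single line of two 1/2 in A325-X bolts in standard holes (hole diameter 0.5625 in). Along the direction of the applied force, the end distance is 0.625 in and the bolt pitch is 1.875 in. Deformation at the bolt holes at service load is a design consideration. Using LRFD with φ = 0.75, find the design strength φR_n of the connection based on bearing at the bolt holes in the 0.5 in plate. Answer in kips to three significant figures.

39.3 kips

Per bolt r_n = 1.2 l_c t F_u ≤ 2.4 d t F_u; upper limit = 2.4 × 0.5 × 0.5 × 65 = 39 kips.
Edge bolt: l_c = 0.625 − 0.5625/2 = 0.3438 in → 1.2 × 0.3438 × 0.5 × 65 = 13.41 → r_n = 13.41 kips.
Interior bolts: l_c = 1.875 − 0.5625 = 1.312 in → 1.2 × 1.312 × 0.5 × 65 = 51.19 → r_n = 39 kips.
R_n = 1 × 13.41 + 1 × 39 = 52.41 kips.
Design strength φR_n = 0.75 × 52.41 = 39.3 kips.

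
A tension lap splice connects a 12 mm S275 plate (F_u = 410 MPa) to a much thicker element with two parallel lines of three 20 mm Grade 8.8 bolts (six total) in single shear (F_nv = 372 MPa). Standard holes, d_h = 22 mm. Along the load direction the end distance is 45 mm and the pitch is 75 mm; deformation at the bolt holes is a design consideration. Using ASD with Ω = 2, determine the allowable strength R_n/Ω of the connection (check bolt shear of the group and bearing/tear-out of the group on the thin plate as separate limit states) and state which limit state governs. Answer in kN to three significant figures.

351 kN (bolt shear governs)

Bolt shear: A_b = π·20²/4 = 314.2 mm²; R_n = 372 × 314.2 × 6 × 1 / 1000 = 701.2 kN → 701.2 / 2 = 351 kN.
Bearing (1.2 l_c t F_u ≤ 2.4 d t F_u): upper limit = 2.4·20·12·410 / 1000 = 236.2 kN.
  Edge l_c = 45 − 22/2 = 34 → r_n = 200.7 kN; interior l_c = 75 − 22 = 53 → r_n = 236.2 kN.
  R_n,bearing = 2·200.7 + 4·236.2 = 1346 kN → 1346 / 2 = 673 kN.
Bolt shear governs: 351 kN.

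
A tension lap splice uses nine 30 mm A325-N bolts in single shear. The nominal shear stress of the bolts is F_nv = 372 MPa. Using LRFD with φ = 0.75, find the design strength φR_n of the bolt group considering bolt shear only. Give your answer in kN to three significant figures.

1770 kN

A_b = π × 30² / 4 = 706.9 mm².
R_n = F_nv · A_b · n · n_s = 372 × 706.9 × 9 × 1 / 1000 = 2367 kN.
Design strength φR_n = 0.75 × 2367 = 1770 kN.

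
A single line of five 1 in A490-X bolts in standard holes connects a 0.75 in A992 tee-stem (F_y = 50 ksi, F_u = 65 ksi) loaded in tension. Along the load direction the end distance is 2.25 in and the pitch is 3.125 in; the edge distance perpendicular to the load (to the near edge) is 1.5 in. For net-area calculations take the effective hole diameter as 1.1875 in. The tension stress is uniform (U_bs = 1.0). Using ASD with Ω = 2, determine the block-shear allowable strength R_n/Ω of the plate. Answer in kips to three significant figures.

Shear plane L_v = 2.25 + 4·3.125 = 14.75 in; A_gv = 14.75 × 0.75 = 11.06 in².
A_nv = (14.75 − 4.5·1.1875) × 0.75 = 7.055 in².
A_nt = (1.5 − 0.5·1.1875) × 0.75 = 0.6797 in².
0.6 F_u A_nv = 275.1 kips; 0.6 F_y A_gv = 331.9 kips → shear rupture governs the shear term.
R_n = 275.1 + 1.0 × 65 × 0.6797 = 319.3 kips.
Allowable strength R_n/Ω = 319.3 / 2 = 160 kips.

160 kips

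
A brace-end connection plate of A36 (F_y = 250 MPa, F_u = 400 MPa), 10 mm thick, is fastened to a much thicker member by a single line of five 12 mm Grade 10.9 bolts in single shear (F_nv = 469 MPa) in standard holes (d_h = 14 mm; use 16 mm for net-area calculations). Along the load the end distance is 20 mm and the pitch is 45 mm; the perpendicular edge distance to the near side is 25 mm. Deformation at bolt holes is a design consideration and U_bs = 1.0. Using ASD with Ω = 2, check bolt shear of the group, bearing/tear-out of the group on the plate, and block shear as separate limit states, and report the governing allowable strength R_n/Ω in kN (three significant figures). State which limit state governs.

Bolt shear: A_b = π·12²/4 = 113.1 mm²; R_n = 469 × 113.1 × 5 × 1 / 1000 = 265.2 kN → 265.2 / 2 = 133 kN.
Bearing: edge l_c = 13, r_n = 62.4 kN; interior l_c = 31, r_n = 115.2 kN; R_n = 62.4 + 4·115.2 = 523.2 kN → 262 kN.
Block shear: A_gv = 2000, A_nv = 1280, A_nt = 170 mm²; R_n = min(0.6F_uA_nv, 0.6F_yA_gv) + U_bs·F_u·A_nt = 368 kN → 184 kN.
Bolt shear governs: 133 kN.

133 kN (bolt shear governs)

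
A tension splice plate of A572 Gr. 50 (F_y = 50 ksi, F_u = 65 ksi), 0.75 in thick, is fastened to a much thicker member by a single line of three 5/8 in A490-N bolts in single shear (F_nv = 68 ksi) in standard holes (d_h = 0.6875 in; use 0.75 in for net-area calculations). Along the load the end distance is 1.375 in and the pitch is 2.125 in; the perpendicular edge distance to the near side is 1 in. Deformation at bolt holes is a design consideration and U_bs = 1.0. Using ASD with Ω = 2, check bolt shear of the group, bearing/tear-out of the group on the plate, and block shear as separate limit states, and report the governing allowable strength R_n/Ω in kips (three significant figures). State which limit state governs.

31.3 kips (bolt shear governs)

Bolt shear: A_b = π·0.625²/4 = 0.3068 in²; R_n = 68 × 0.3068 × 3 × 1 = 62.59 kips → 62.59 / 2 = 31.3 kips.
Bearing: edge l_c = 1.031, r_n = 60.33 kips; interior l_c = 1.438, r_n = 73.12 kips; R_n = 60.33 + 2·73.12 = 206.6 kips → 103 kips.
Block shear: A_gv = 4.219, A_nv = 2.812, A_nt = 0.4688 in²; R_n = min(0.6F_uA_nv, 0.6F_yA_gv) + U_bs·F_u·A_nt = 140.2 kips → 70.1 kips.
Bolt shear governs: 31.3 kips.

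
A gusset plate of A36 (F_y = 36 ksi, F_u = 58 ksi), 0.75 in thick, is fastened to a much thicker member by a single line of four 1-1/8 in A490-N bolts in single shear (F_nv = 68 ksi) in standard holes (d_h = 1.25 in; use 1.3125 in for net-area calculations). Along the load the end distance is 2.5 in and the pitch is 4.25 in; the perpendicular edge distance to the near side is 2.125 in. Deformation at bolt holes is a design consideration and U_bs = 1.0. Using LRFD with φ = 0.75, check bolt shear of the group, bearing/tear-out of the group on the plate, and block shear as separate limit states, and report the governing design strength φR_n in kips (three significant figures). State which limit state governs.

Bolt shear: A_b = π·1.125²/4 = 0.994 in²; R_n = 68 × 0.994 × 4 × 1 = 270.4 kips → 0.75 × 270.4 = 203 kips.
Bearing: edge l_c = 1.875, r_n = 97.88 kips; interior l_c = 3, r_n = 117.4 kips; R_n = 97.88 + 3·117.4 = 450.2 kips → 338 kips.
Block shear: A_gv = 11.44, A_nv = 7.992, A_nt = 1.102 in²; R_n = min(0.6F_uA_nv, 0.6F_yA_gv) + U_bs·F_u·A_nt = 310.9 kips → 233 kips.
Bolt shear governs: 203 kips.

203 kips (bolt shear governs)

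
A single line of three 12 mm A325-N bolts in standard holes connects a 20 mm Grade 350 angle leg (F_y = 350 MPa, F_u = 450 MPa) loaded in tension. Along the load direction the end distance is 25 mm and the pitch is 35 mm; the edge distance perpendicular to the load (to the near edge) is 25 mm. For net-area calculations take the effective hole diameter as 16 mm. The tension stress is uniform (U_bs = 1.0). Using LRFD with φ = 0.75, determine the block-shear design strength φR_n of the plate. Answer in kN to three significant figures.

Shear plane L_v = 25 + 2·35 = 95 mm; A_gv = 95 × 20 = 1900 mm².
A_nv = (95 − 2.5·16) × 20 = 1100 mm².
A_nt = (25 − 0.5·16) × 20 = 340 mm².
0.6 F_u A_nv = 297 kN; 0.6 F_y A_gv = 399 kN → shear rupture governs the shear term.
R_n = 297 + 1.0 × 450 × 340 / 1000 = 450 kN.
Design strength φR_n = 0.75 × 450 = 338 kN.

338 kN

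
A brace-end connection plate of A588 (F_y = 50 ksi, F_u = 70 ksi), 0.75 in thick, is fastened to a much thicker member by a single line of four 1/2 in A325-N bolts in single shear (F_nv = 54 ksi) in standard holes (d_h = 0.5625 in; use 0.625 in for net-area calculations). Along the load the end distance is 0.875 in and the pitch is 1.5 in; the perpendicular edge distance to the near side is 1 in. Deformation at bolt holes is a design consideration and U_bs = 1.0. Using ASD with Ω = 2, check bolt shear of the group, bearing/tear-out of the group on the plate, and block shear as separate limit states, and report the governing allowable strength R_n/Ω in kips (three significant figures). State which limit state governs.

21.2 kips (bolt shear governs)

Bolt shear: A_b = π·0.5²/4 = 0.1963 in²; R_n = 54 × 0.1963 × 4 × 1 = 42.41 kips → 42.41 / 2 = 21.2 kips.
Bearing: edge l_c = 0.5938, r_n = 37.41 kips; interior l_c = 0.9375, r_n = 59.06 kips; R_n = 37.41 + 3·59.06 = 214.6 kips → 107 kips.
Block shear: A_gv = 4.031, A_nv = 2.391, A_nt = 0.5156 in²; R_n = min(0.6F_uA_nv, 0.6F_yA_gv) + U_bs·F_u·A_nt = 136.5 kips → 68.2 kips.
Bolt shear governs: 21.2 kips.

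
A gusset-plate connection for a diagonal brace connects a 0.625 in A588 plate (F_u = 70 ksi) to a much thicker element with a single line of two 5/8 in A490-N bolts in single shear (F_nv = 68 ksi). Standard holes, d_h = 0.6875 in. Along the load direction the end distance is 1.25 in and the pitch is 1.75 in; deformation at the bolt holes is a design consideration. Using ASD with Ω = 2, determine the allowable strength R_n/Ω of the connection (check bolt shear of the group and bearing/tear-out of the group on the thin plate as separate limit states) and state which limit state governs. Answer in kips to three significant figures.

Bolt shear: A_b = π·0.625²/4 = 0.3068 in²; R_n = 68 × 0.3068 × 2 × 1 = 41.72 kips → 41.72 / 2 = 20.9 kips.
Bearing (1.2 l_c t F_u ≤ 2.4 d t F_u): upper limit = 2.4·0.625·0.625·70 = 65.62 kips.
  Edge l_c = 1.25 − 0.6875/2 = 0.9062 → r_n = 47.58 kips; interior l_c = 1.75 − 0.6875 = 1.062 → r_n = 55.78 kips.
  R_n,bearing = 1·47.58 + 1·55.78 = 103.4 kips → 103.4 / 2 = 51.7 kips.
Bolt shear governs: 20.9 kips.

20.9 kips (bolt shear governs)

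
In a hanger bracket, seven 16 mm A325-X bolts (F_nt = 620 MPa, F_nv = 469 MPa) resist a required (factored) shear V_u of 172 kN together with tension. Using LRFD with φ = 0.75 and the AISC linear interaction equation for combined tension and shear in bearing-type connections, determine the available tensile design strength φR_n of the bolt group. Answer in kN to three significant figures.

A_b = π·16²/4 = 201.1 mm²; f_rv = 172 × 1000 / (7 × 201.1) = 122.2 MPa.
F'_nt = 1.3 F_nt − (F_nt / φF_nv) f_rv = 1.3·620 − (620/(0.75·469))·122.2 = 590.6 MPa, capped at F_nt → F'_nt = 590.6 MPa.
R_n = F'_nt · A_b · n = 590.6 × 201.1 × 7 / 1000 = 831.2 kN.
Design strength φR_n = 0.75 × 831.2 = 623 kN.

623 kN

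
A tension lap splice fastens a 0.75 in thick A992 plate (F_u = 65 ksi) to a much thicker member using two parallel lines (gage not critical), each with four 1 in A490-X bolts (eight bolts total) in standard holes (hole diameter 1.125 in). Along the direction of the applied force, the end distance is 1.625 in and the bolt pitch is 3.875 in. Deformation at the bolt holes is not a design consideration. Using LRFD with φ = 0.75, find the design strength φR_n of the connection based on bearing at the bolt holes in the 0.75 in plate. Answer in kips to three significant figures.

775 kips

Per bolt r_n = 1.5 l_c t F_u ≤ 3.0 d t F_u; upper limit = 3.0 × 1 × 0.75 × 65 = 146.2 kips.
Edge bolt: l_c = 1.625 − 1.125/2 = 1.062 in → 1.5 × 1.062 × 0.75 × 65 = 77.7 → r_n = 77.7 kips.
Interior bolts: l_c = 3.875 − 1.125 = 2.75 in → 1.5 × 2.75 × 0.75 × 65 = 201.1 → r_n = 146.2 kips.
R_n = 2 × 77.7 + 6 × 146.2 = 1033 kips.
Design strength φR_n = 0.75 × 1033 = 775 kips.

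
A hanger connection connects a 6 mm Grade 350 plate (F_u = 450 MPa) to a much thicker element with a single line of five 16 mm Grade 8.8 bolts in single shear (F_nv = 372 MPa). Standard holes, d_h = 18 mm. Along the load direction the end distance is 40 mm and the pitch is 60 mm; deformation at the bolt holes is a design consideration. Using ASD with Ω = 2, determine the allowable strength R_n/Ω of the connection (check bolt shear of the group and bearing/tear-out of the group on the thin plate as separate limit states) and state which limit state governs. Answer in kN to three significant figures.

Bolt shear: A_b = π·16²/4 = 201.1 mm²; R_n = 372 × 201.1 × 5 × 1 / 1000 = 374 kN → 374 / 2 = 187 kN.
Bearing (1.2 l_c t F_u ≤ 2.4 d t F_u): upper limit = 2.4·16·6·450 / 1000 = 103.7 kN.
  Edge l_c = 40 − 18/2 = 31 → r_n = 100.4 kN; interior l_c = 60 − 18 = 42 → r_n = 103.7 kN.
  R_n,bearing = 1·100.4 + 4·103.7 = 515.2 kN → 515.2 / 2 = 258 kN.
Bolt shear governs: 187 kN.

187 kN (bolt shear governs)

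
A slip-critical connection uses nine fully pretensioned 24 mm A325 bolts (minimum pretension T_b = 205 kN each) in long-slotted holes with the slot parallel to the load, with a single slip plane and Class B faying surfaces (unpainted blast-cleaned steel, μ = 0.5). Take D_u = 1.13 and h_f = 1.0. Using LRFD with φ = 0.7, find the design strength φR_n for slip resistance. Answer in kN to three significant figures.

730 kN

R_n = μ · D_u · h_f · T_b · n_s · n_b = 0.5 × 1.13 × 1.0 × 205 × 1 × 9 = 1042 kN.
Design strength φR_n = 0.7 × 1042 = 730 kN.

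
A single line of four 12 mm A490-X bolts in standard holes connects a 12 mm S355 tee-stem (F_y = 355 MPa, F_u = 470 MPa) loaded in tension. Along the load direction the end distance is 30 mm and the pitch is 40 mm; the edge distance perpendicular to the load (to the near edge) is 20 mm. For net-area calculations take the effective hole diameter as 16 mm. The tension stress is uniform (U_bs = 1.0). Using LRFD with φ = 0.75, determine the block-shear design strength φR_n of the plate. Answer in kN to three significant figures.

Shear plane L_v = 30 + 3·40 = 150 mm; A_gv = 150 × 12 = 1800 mm².
A_nv = (150 − 3.5·16) × 12 = 1128 mm².
A_nt = (20 − 0.5·16) × 12 = 144 mm².
0.6 F_u A_nv = 318.1 kN; 0.6 F_y A_gv = 383.4 kN → shear rupture governs the shear term.
R_n = 318.1 + 1.0 × 470 × 144 / 1000 = 385.8 kN.
Design strength φR_n = 0.75 × 385.8 = 289 kN.

289 kN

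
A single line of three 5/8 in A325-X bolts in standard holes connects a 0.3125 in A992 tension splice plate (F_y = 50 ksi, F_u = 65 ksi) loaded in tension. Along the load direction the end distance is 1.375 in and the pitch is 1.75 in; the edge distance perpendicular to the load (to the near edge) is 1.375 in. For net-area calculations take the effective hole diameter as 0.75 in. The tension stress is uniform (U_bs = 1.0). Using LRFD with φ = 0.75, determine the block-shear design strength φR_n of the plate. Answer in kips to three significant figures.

Shear plane L_v = 1.375 + 2·1.75 = 4.875 in; A_gv = 4.875 × 0.3125 = 1.523 in².
A_nv = (4.875 − 2.5·0.75) × 0.3125 = 0.9375 in².
A_nt = (1.375 − 0.5·0.75) × 0.3125 = 0.3125 in².
0.6 F_u A_nv = 36.56 kips; 0.6 F_y A_gv = 45.7 kips → shear rupture governs the shear term.
R_n = 36.56 + 1.0 × 65 × 0.3125 = 56.88 kips.
Design strength φR_n = 0.75 × 56.88 = 42.7 kips.

42.7 kips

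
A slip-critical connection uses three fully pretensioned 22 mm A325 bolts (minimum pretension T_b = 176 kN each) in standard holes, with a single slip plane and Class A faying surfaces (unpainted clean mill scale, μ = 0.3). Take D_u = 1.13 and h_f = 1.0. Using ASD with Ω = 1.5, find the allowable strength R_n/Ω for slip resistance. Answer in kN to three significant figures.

119 kN

R_n = μ · D_u · h_f · T_b · n_s · n_b = 0.3 × 1.13 × 1.0 × 176 × 1 × 3 = 179 kN.
Allowable strength R_n/Ω = 179 / 1.5 = 119 kN.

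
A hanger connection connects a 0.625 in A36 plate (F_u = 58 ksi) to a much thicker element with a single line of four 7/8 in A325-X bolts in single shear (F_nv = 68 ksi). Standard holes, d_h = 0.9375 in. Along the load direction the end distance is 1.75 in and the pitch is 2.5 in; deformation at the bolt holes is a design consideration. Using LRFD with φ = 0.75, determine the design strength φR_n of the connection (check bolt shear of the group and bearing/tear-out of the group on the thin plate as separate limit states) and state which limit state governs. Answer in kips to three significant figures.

123 kips (bolt shear governs)

Bolt shear: A_b = π·0.875²/4 = 0.6013 in²; R_n = 68 × 0.6013 × 4 × 1 = 163.6 kips → 0.75 × 163.6 = 123 kips.
Bearing (1.2 l_c t F_u ≤ 2.4 d t F_u): upper limit = 2.4·0.875·0.625·58 = 76.12 kips.
  Edge l_c = 1.75 − 0.9375/2 = 1.281 → r_n = 55.73 kips; interior l_c = 2.5 − 0.9375 = 1.562 → r_n = 67.97 kips.
  R_n,bearing = 1·55.73 + 3·67.97 = 259.6 kips → 0.75 × 259.6 = 195 kips.
Bolt shear governs: 123 kips.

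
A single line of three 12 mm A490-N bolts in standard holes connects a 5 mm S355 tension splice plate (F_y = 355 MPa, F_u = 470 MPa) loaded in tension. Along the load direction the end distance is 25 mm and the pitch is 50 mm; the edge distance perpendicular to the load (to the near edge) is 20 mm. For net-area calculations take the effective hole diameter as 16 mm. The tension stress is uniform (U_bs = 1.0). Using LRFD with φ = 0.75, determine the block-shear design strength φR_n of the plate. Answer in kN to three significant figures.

Shear plane L_v = 25 + 2·50 = 125 mm; A_gv = 125 × 5 = 625 mm².
A_nv = (125 − 2.5·16) × 5 = 425 mm².
A_nt = (20 − 0.5·16) × 5 = 60 mm².
0.6 F_u A_nv = 119.9 kN; 0.6 F_y A_gv = 133.1 kN → shear rupture governs the shear term.
R_n = 119.9 + 1.0 × 470 × 60 / 1000 = 148.1 kN.
Design strength φR_n = 0.75 × 148.1 = 111 kN.

111 kN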